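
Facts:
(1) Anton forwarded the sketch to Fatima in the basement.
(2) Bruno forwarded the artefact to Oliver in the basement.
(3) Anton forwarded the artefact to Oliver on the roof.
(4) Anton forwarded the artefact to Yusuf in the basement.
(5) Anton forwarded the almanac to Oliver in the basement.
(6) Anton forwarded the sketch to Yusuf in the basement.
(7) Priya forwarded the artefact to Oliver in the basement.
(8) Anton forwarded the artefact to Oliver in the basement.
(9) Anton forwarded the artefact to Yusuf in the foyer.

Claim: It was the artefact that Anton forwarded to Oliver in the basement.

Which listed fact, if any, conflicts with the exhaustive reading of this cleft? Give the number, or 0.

Focus of the cleft: "the artefact" (the thing). Presupposed background: Anton as agent and Oliver as recipient and in the basement as setting.
Exhaustivity: the artefact is the only thing satisfying that background.
Fact (5) shares the background but with thing = the almanac; exhaustivity is violated.

5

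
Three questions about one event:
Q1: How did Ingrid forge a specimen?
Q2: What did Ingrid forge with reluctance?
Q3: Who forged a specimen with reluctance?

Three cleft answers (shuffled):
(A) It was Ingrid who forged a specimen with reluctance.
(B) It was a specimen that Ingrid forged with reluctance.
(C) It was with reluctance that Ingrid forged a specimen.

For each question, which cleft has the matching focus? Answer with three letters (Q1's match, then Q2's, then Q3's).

CBA

Q1 asks about the manner; cleft (C) focuses "with reluctance", which is the manner — so Q1 → C.
Q2 asks about the direct object; cleft (B) focuses "a specimen", which is the direct object — so Q2 → B.
Q3 asks about the subject (agent); cleft (A) focuses "Ingrid", which is the subject (agent) — so Q3 → A.
Mapping: Q1→C, Q2→B, Q3→A.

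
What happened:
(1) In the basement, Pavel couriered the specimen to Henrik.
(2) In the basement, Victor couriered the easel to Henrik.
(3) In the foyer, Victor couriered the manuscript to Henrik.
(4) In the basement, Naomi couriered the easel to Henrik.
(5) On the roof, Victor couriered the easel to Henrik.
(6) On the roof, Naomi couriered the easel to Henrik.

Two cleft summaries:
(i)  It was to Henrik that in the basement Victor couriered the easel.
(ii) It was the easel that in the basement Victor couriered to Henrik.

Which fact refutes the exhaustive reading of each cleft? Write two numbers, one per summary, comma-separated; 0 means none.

0, 0

(i): focus "Henrik". No fact shares same agent, thing, setting (Victor / the easel / in the basement) with a different recipient. 0.
(ii): focus "the easel". No fact shares same agent, recipient, setting (Victor / Henrik / in the basement) with a different thing. 0.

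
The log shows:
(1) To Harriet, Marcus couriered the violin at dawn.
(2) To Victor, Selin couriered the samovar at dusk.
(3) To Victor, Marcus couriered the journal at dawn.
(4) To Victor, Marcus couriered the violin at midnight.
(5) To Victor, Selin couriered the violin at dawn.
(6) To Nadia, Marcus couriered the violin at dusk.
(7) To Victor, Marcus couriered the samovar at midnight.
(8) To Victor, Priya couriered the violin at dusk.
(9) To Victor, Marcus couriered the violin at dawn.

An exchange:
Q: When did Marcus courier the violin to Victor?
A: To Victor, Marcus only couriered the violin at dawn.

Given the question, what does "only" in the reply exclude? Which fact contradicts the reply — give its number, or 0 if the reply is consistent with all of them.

4

Answering "When did ...?" puts focus on the setting — here, "at dawn".
So "only" ranges over settings; the rest (Marcus as agent and the violin as thing and Victor as recipient) is presupposed.
Fact (4) keeps Marcus as agent and the violin as thing and Victor as recipient but has setting = at midnight; that refutes the reply.
(Fact (3) would refute a reading with focus on the thing — but that is not what the question asks.)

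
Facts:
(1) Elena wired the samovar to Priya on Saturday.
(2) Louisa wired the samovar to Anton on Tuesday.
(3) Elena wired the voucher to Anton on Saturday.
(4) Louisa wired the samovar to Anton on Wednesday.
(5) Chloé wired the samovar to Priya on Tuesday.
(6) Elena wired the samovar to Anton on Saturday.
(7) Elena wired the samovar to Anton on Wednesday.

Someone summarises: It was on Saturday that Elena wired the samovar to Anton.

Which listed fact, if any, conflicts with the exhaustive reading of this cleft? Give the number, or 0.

7

The cleft puts "on Saturday" in focus and presupposes the open proposition with agent = Elena, thing = the samovar, recipient = Anton.
The exhaustive reading says no other setting fits that background.
But fact (7) also has agent = Elena, thing = the samovar, recipient = Anton, with setting = on Wednesday — so the exhaustive reading fails.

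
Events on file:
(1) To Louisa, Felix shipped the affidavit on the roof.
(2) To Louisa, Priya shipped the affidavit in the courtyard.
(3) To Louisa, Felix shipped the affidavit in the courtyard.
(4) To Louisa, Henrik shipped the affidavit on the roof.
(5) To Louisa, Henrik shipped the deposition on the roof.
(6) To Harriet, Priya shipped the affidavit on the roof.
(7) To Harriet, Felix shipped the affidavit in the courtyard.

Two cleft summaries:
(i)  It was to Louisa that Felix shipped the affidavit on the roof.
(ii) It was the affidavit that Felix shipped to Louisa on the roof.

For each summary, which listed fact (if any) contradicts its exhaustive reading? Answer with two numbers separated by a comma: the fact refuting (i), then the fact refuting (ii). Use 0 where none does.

0, 0

Summary (i) focuses "Louisa" (the recipient); background same agent, thing, setting (Felix / the affidavit / on the roof). No fact matches that background with a different recipient, so 0.
Summary (ii) focuses "the affidavit" (the thing); background same agent, recipient, setting (Felix / Louisa / on the roof). No fact matches that background with a different thing, so 0.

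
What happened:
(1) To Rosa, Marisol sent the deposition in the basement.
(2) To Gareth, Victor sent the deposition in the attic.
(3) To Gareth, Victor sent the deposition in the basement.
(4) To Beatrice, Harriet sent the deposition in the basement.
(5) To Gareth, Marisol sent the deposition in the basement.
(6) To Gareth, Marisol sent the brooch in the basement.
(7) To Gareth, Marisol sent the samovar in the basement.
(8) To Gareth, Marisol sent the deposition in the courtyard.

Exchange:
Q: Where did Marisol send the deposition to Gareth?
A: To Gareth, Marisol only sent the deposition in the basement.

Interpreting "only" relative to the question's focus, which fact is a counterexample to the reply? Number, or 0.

8

Answering "Where did ...?" puts focus on the setting — here, "in the basement".
So "only" ranges over settings; the rest (Marisol as agent and the deposition as thing and Gareth as recipient) is presupposed.
Fact (8) shares the background with a different setting (in the courtyard) — counterexample.
(Fact (1) would refute a reading with focus on the recipient — but that is not what the question asks.)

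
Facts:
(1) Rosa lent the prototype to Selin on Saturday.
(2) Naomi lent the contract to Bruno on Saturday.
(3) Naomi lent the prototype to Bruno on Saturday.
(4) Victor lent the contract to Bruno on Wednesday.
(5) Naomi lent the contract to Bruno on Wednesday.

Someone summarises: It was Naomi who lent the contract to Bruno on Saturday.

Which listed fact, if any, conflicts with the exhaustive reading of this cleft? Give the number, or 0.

Focus of the cleft: "Naomi" (the agent). Presupposed background: thing = the contract, recipient = Bruno, setting = on Saturday.
Exhaustivity: Naomi is the only agent satisfying that background.
Every other fact differs from the presupposition on some backgrounded slot, so none challenges the exhaustivity.

0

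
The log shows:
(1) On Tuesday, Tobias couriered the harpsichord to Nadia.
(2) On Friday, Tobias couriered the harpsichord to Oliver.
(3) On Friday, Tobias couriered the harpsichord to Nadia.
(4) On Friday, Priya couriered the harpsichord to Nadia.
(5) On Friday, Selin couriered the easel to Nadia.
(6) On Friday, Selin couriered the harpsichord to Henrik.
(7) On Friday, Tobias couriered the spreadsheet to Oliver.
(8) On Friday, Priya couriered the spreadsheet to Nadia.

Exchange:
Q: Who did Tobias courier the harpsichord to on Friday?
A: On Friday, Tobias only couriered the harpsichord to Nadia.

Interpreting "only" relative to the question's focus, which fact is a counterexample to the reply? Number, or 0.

Answering "Who did ... to ...?" puts focus on the recipient — here, "Nadia".
So "only" ranges over recipients; the rest (agent = Tobias, thing = the harpsichord, setting = on Friday) is presupposed.
Fact (2) shares the background with a different recipient (Oliver) — counterexample.
(Fact (1) would refute a reading with focus on the setting — but that is not what the question asks.)

2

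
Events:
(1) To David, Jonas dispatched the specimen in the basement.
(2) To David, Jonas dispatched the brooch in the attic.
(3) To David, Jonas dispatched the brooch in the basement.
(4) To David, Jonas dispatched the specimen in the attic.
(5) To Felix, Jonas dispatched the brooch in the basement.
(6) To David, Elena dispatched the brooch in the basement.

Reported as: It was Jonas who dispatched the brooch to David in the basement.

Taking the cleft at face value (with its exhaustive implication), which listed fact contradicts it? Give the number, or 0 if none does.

6

Focus of the cleft: "Jonas" (the agent). Presupposed background: same thing, recipient, setting (the brooch / David / in the basement).
The exhaustive reading says no other agent fits that background.
Fact (6) shares the background but with agent = Elena; exhaustivity is violated.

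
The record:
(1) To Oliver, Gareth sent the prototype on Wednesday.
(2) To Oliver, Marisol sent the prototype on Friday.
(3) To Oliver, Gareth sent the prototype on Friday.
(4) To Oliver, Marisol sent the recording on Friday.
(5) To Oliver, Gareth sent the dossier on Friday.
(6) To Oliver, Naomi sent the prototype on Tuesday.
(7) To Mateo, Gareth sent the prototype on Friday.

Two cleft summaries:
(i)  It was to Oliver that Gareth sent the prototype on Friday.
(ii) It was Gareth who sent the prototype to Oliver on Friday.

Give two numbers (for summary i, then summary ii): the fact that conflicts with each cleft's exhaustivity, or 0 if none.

(i): focus "Oliver". Looking for agent = Gareth, thing = the prototype, setting = on Friday with some other recipient — fact (7) has Mateo there. Refuted.
(ii): focus "Gareth". Looking for thing = the prototype, recipient = Oliver, setting = on Friday with some other agent — fact (2) has Marisol there. Refuted.

7, 2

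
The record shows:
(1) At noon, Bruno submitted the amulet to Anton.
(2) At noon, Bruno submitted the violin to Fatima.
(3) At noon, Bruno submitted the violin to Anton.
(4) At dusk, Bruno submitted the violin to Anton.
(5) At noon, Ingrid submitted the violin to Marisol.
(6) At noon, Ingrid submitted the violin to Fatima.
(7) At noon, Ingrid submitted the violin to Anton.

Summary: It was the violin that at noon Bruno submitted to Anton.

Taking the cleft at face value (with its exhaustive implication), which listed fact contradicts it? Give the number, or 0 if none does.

1

The cleft puts "the violin" in focus and presupposes the open proposition with Bruno as agent and Anton as recipient and at noon as setting.
The exhaustive reading says no other thing fits that background.
Fact (1) shares the background but with thing = the amulet; exhaustivity is violated.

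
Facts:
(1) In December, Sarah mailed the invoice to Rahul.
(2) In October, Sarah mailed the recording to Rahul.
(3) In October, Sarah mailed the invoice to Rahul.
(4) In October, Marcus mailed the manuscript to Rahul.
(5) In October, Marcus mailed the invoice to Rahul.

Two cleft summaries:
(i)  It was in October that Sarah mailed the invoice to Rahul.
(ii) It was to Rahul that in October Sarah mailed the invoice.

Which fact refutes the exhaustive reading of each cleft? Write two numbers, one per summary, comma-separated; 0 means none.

1, 0

(i): focus "in October". Looking for Sarah as agent and the invoice as thing and Rahul as recipient with some other setting — fact (1) has in December there. Refuted.
(ii): focus "Rahul". No fact shares Sarah as agent and the invoice as thing and in October as setting with a different recipient. 0.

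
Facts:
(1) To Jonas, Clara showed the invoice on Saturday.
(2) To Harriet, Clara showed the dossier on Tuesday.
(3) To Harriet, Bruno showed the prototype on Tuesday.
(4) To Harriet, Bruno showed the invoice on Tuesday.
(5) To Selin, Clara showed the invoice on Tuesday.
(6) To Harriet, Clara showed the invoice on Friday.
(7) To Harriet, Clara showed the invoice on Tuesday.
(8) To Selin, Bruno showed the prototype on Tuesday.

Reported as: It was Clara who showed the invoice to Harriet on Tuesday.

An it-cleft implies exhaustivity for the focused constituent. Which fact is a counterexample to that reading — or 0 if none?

Focus of the cleft: "Clara" (the agent). Presupposed background: same thing, recipient, setting (the invoice / Harriet / on Tuesday).
Exhaustivity: Clara is the only agent satisfying that background.
Fact (4) shares the background but with agent = Bruno; exhaustivity is violated.

4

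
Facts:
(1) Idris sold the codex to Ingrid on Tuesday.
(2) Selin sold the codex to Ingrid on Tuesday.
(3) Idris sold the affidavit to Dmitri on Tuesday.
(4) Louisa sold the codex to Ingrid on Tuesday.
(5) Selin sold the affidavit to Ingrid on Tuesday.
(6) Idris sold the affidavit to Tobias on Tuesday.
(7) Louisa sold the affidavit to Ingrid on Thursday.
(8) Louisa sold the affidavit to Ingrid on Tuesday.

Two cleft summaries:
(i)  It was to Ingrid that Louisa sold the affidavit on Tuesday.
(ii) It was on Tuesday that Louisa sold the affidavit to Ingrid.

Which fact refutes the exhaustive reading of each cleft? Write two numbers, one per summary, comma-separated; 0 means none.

0, 7

(i): focus "Ingrid". No fact shares Louisa as agent and the affidavit as thing and on Tuesday as setting with a different recipient. 0.
(ii): focus "on Tuesday". Looking for Louisa as agent and the affidavit as thing and Ingrid as recipient with some other setting — fact (7) has on Thursday there. Refuted.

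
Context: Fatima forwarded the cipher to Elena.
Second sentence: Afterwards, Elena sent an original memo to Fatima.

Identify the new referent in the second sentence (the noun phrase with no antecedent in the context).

"Elena" and "Fatima" in the second sentence are given — already mentioned in the context.
"an original memo" has no antecedent in the context; it is discourse-new (the indefinite article also signals a new referent).

an original memo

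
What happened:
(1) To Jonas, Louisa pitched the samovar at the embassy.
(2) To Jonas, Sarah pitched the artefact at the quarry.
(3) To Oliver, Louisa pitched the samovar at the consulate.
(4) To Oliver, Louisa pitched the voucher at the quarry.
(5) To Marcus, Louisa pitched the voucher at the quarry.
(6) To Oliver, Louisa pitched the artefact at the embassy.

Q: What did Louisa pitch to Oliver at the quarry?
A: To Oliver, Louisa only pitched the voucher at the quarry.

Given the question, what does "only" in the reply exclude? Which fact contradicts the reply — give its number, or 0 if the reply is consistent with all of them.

0

Answering "What did ...?" puts focus on the thing — here, "the voucher".
"Only" then excludes alternative things while the background — Louisa as agent and Oliver as recipient and at the quarry as setting — is held fixed.
No listed fact shares that background with another thing. Nothing contradicts the reply.
(Fact (5) would refute a reading with focus on the recipient — but that is not what the question asks.)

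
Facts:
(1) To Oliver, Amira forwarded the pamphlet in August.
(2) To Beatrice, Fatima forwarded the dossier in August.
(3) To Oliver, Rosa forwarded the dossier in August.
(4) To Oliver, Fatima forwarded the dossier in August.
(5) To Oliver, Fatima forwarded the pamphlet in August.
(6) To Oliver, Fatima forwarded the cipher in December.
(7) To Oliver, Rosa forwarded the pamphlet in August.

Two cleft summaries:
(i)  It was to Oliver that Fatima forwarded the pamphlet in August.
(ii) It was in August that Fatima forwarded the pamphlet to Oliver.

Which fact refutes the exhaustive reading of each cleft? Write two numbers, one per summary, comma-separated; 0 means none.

0, 0

Summary (i) focuses "Oliver" (the recipient); background Fatima as agent and the pamphlet as thing and in August as setting. No fact matches that background with a different recipient, so 0.
Summary (ii) focuses "in August" (the setting); background Fatima as agent and the pamphlet as thing and Oliver as recipient. No fact matches that background with a different setting, so 0.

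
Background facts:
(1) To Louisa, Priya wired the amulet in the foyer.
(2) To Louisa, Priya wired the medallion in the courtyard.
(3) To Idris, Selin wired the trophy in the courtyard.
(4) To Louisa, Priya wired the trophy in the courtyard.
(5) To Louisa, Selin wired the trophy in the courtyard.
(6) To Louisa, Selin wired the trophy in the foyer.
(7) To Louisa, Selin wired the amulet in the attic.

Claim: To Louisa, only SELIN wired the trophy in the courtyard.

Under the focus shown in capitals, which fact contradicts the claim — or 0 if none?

4

Focus (in capitals) is "Selin" — the agent. "Only" excludes alternative agents while holding fixed the trophy as thing and Louisa as recipient and in the courtyard as setting.
Fact (4) shares the background but differs in agent (Priya) — a counterexample.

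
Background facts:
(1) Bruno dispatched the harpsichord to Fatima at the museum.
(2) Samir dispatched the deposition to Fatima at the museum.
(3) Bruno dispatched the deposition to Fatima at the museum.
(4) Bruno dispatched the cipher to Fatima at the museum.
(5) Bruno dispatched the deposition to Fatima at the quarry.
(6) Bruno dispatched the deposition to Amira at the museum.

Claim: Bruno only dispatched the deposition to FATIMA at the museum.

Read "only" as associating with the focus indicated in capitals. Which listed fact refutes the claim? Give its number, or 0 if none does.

The capitals mark "Fatima" as focus. So "only" rules out other recipients, with the rest (Bruno as agent and the deposition as thing and at the museum as setting) as background.
Fact (6) matches on Bruno as agent and the deposition as thing and at the museum as setting, but has recipient = Amira instead. That refutes the claim.

6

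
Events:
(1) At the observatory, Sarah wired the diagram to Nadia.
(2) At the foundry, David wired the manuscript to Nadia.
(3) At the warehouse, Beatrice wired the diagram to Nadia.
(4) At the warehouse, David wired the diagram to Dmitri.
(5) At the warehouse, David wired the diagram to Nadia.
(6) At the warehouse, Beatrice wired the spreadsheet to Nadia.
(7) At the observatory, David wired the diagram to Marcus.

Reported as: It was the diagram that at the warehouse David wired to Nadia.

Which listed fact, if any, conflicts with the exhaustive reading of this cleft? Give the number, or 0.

The cleft puts "the diagram" in focus and presupposes the open proposition with same agent, recipient, setting (David / Nadia / at the warehouse).
Exhaustivity: the diagram is the only thing satisfying that background.
Every other fact differs from the presupposition on some backgrounded slot, so none challenges the exhaustivity.

0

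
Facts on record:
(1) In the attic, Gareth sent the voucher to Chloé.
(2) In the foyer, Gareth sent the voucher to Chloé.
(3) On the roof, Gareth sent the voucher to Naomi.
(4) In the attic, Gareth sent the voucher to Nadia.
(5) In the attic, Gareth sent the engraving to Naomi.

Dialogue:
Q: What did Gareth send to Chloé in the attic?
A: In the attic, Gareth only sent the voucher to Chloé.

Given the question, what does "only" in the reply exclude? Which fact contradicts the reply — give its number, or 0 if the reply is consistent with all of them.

0

The question "What did ...?" targets the thing, so in the reply the focus falls on "the voucher".
So "only" ranges over things; the rest (same agent, recipient, setting (Gareth / Chloé / in the attic)) is presupposed.
No listed fact shares that background with another thing. Nothing contradicts the reply.
(Fact (2) would refute a reading with focus on the setting — but that is not what the question asks.)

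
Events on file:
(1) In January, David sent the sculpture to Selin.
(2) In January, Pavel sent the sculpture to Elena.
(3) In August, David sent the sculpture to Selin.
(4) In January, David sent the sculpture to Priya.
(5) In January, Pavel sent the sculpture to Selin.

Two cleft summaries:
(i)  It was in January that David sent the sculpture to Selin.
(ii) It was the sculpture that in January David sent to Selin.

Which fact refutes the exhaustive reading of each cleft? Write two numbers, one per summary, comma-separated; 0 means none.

Summary (i) focuses "in January" (the setting); background David as agent and the sculpture as thing and Selin as recipient. Fact (3) matches that background with setting = in August — refutes (i).
Summary (ii) focuses "the sculpture" (the thing); background David as agent and Selin as recipient and in January as setting. No fact matches that background with a different thing, so 0.

3, 0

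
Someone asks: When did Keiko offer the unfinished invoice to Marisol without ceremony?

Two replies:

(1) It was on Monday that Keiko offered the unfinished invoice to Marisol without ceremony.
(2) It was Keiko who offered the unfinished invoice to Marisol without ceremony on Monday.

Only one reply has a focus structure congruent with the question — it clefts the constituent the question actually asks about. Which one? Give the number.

The question word "when" targets the time.
Option (1) clefts "on Monday" — that matches what the question asks about.
Option (2) clefts "Keiko" — the subject (agent), not what was asked.
So the congruent reply is (1).

1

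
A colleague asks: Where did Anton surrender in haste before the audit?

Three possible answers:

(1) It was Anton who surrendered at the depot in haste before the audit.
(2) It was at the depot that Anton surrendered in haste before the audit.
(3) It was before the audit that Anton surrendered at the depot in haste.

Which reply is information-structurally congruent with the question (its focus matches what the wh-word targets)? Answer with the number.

2

The question word "where" targets the location.
Option (1) clefts "Anton" — the subject (agent), not what was asked.
Option (2) clefts "at the depot" — that matches what the question asks about.
Option (3) clefts "before the audit" — the time, not what was asked.
So the congruent reply is (2).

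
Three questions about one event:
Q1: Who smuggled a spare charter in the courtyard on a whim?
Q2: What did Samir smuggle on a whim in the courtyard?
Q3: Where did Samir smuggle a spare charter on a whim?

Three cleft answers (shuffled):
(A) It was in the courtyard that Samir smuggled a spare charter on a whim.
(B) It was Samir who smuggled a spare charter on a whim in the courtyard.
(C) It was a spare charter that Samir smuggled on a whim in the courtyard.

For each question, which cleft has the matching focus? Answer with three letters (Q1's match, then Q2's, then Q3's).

BCA

Q1 asks about the subject (agent); cleft (B) focuses "Samir", which is the subject (agent) — so Q1 → B.
Q2 asks about the direct object; cleft (C) focuses "a spare charter", which is the direct object — so Q2 → C.
Q3 asks about the location; cleft (A) focuses "in the courtyard", which is the location — so Q3 → A.
Mapping: Q1→B, Q2→C, Q3→A.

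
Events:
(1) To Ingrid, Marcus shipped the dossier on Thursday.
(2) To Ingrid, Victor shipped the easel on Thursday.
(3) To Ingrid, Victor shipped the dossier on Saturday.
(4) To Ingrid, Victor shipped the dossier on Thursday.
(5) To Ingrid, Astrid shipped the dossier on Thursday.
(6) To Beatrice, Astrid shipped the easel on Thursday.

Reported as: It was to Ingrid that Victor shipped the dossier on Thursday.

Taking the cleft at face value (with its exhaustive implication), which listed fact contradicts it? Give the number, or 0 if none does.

0

Focus of the cleft: "Ingrid" (the recipient). Presupposed background: same agent, thing, setting (Victor / the dossier / on Thursday).
Exhaustivity: Ingrid is the only recipient satisfying that background.
Every other fact differs from the presupposition on some backgrounded slot, so none challenges the exhaustivity.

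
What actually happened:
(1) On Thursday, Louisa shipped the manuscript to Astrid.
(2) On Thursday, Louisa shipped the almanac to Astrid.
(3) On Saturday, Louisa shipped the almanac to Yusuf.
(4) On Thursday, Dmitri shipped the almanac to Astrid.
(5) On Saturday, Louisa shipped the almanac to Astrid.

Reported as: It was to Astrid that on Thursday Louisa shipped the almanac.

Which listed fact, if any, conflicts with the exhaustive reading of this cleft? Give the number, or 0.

0

The cleft puts "Astrid" in focus and presupposes the open proposition with agent = Louisa, thing = the almanac, setting = on Thursday.
Exhaustivity: Astrid is the only recipient satisfying that background.
No listed fact matches the background with a different recipient. Exhaustivity holds.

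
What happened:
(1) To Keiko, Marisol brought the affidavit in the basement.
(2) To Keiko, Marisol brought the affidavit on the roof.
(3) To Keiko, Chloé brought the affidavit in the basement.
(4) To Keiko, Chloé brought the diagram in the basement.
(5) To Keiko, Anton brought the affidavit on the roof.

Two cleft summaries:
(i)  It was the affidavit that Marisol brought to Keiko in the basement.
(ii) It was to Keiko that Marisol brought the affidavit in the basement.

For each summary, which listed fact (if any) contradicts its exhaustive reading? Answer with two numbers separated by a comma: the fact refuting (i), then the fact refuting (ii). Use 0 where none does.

0, 0

Summary (i) focuses "the affidavit" (the thing); background agent = Marisol, recipient = Keiko, setting = in the basement. No fact matches that background with a different thing, so 0.
Summary (ii) focuses "Keiko" (the recipient); background agent = Marisol, thing = the affidavit, setting = in the basement. No fact matches that background with a different recipient, so 0.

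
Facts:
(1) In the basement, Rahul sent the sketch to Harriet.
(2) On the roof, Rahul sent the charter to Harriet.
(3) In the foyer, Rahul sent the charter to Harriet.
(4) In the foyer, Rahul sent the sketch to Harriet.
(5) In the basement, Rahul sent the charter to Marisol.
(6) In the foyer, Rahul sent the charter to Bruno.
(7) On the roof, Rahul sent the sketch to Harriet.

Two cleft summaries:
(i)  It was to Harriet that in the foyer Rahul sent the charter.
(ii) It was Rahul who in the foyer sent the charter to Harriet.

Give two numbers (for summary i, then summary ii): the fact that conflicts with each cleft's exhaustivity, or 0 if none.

Summary (i) focuses "Harriet" (the recipient); background Rahul as agent and the charter as thing and in the foyer as setting. Fact (6) matches that background with recipient = Bruno — refutes (i).
Summary (ii) focuses "Rahul" (the agent); background the charter as thing and Harriet as recipient and in the foyer as setting. No fact matches that background with a different agent, so 0.

6, 0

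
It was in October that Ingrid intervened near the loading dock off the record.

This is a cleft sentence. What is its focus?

in October

In an it-cleft "It was X that/who ...", the clefted constituent X is the focus; the that/who-clause expresses the presupposed open proposition.
Here the focus is "in October". The backgrounded (presupposed) material includes "Ingrid", "near the loading dock" and "off the record".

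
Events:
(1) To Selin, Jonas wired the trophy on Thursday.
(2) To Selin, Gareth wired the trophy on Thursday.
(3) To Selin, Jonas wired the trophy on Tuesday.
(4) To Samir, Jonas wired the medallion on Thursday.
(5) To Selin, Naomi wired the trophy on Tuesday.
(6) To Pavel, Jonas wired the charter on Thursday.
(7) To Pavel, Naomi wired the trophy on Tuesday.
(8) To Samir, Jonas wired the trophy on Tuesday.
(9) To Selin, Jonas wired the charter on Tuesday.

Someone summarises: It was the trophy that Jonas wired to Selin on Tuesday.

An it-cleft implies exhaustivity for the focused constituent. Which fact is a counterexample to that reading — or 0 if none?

9

The cleft puts "the trophy" in focus and presupposes the open proposition with agent = Jonas, recipient = Selin, setting = on Tuesday.
Exhaustivity: the trophy is the only thing satisfying that background.
But fact (9) also has agent = Jonas, recipient = Selin, setting = on Tuesday, with thing = the charter — so the exhaustive reading fails.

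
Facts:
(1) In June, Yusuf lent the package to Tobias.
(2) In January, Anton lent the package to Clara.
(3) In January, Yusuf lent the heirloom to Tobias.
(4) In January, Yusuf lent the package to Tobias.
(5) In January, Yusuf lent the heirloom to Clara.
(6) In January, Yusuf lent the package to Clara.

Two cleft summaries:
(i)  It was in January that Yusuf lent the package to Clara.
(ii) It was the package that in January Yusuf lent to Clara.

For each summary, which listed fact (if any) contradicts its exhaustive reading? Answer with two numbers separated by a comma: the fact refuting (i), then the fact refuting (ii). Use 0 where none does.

Summary (i) focuses "in January" (the setting); background same agent, thing, recipient (Yusuf / the package / Clara). No fact matches that background with a different setting, so 0.
Summary (ii) focuses "the package" (the thing); background same agent, recipient, setting (Yusuf / Clara / in January). Fact (5) matches that background with thing = the heirloom — refutes (ii).

0, 5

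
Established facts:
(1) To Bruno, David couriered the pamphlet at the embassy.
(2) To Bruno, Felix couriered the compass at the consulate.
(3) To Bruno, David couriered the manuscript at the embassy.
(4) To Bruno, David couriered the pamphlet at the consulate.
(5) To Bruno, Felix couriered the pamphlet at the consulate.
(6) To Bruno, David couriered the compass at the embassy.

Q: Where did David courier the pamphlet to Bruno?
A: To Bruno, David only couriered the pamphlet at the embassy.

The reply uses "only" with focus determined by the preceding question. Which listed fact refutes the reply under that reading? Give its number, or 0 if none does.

4

Answering "Where did ...?" puts focus on the setting — here, "at the embassy".
So "only" ranges over settings; the rest (agent = David, thing = the pamphlet, recipient = Bruno) is presupposed.
Fact (4) shares the background with a different setting (at the consulate) — counterexample.
(Fact (3) would refute a reading with focus on the thing — but that is not what the question asks.)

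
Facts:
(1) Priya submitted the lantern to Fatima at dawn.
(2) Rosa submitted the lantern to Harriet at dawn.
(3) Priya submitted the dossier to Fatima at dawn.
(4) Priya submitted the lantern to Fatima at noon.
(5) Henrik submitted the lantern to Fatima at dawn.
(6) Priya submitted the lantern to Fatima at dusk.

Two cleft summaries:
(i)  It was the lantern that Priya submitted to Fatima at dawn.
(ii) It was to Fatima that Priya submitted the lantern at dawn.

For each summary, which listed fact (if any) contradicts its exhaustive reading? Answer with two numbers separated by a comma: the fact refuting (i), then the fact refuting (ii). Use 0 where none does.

3, 0

(i): focus "the lantern". Looking for Priya as agent and Fatima as recipient and at dawn as setting with some other thing — fact (3) has the dossier there. Refuted.
(ii): focus "Fatima". No fact shares Priya as agent and the lantern as thing and at dawn as setting with a different recipient. 0.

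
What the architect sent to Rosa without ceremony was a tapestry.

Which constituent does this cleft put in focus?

In a pseudo-cleft "What ... was X", the post-copular constituent X is the focus.
Here the focus is "a tapestry". The backgrounded (presupposed) material includes "the architect", "to Rosa" and "without ceremony".

a tapestry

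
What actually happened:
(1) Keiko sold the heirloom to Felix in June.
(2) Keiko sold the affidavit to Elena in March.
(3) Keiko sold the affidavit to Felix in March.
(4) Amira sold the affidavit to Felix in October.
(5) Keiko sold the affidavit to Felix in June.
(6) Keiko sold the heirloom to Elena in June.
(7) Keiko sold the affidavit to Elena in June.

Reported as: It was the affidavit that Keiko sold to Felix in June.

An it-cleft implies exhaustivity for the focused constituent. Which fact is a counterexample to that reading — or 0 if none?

Focus of the cleft: "the affidavit" (the thing). Presupposed background: same agent, recipient, setting (Keiko / Felix / in June).
The exhaustive reading says no other thing fits that background.
Fact (1) shares the background but with thing = the heirloom; exhaustivity is violated.

1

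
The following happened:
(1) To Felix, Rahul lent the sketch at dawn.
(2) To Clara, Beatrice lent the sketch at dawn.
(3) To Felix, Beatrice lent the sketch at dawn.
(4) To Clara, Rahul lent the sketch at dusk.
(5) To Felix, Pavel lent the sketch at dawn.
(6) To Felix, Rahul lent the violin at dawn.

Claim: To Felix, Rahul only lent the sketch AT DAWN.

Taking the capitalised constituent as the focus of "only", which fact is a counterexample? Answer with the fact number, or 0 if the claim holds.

Focus (in capitals) is "at dawn" — the setting. "Only" excludes alternative settings while holding fixed same agent, thing, recipient (Rahul / the sketch / Felix).
No fact matches same agent, thing, recipient (Rahul / the sketch / Felix) with a different setting — every other fact differs on at least one backgrounded slot. So no fact refutes it.

0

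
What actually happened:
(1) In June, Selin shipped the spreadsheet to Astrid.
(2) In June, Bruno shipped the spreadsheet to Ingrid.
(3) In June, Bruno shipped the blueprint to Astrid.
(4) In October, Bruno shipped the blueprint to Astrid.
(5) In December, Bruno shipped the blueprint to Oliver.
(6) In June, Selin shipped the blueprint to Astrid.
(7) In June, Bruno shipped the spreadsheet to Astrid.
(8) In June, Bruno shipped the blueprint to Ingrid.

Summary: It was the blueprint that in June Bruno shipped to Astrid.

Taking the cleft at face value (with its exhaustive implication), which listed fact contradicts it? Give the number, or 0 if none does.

7

The cleft puts "the blueprint" in focus and presupposes the open proposition with agent = Bruno, recipient = Astrid, setting = in June.
The exhaustive reading says no other thing fits that background.
But fact (7) also has agent = Bruno, recipient = Astrid, setting = in June, with thing = the spreadsheet — so the exhaustive reading fails.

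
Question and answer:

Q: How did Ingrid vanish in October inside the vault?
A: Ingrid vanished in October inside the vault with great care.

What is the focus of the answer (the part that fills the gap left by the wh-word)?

with great care

The wh-word "how" asks about the manner.
In the answer, "Ingrid", "inside the vault" and "in October" are given — repeated from the question.
The constituent filling the manner gap is "with great care"; that is the focus and would carry nuclear stress.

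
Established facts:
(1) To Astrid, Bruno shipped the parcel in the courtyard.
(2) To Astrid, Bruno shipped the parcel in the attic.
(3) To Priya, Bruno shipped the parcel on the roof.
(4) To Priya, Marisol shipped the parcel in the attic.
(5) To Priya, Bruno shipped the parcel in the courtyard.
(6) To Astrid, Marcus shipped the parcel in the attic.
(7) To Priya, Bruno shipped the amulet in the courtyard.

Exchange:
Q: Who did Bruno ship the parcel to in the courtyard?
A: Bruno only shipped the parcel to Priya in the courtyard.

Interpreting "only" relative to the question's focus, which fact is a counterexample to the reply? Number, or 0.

1

The question "Who did ... to ...?" targets the recipient, so in the reply the focus falls on "Priya".
"Only" then excludes alternative recipients while the background — Bruno as agent and the parcel as thing and in the courtyard as setting — is held fixed.
Fact (1) shares the background with a different recipient (Astrid) — counterexample.
(Fact (7) would refute a reading with focus on the thing — but that is not what the question asks.)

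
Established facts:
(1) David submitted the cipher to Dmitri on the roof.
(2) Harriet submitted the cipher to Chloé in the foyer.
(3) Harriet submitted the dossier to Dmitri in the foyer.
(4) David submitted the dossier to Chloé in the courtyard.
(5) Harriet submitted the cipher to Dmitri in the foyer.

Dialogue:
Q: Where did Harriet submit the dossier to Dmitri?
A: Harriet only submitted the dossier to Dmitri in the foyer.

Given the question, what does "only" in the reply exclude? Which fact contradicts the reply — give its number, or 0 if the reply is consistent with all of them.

The question "Where did ...?" targets the setting, so in the reply the focus falls on "in the foyer".
So "only" ranges over settings; the rest (same agent, thing, recipient (Harriet / the dossier / Dmitri)) is presupposed.
No listed fact shares that background with another setting. Nothing contradicts the reply.
(Fact (5) would refute a reading with focus on the thing — but that is not what the question asks.)

0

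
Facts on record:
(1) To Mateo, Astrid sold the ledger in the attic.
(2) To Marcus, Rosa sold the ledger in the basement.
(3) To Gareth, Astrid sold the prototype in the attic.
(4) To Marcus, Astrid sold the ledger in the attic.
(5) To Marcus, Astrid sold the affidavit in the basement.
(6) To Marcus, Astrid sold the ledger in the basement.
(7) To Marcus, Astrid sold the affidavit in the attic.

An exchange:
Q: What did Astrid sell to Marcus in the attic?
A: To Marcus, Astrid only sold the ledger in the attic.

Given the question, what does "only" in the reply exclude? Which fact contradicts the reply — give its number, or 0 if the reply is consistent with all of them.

The question "What did ...?" targets the thing, so in the reply the focus falls on "the ledger".
So "only" ranges over things; the rest (agent = Astrid, recipient = Marcus, setting = in the attic) is presupposed.
Fact (7) keeps agent = Astrid, recipient = Marcus, setting = in the attic but has thing = the affidavit; that refutes the reply.
(Fact (1) would refute a reading with focus on the recipient — but that is not what the question asks.)

7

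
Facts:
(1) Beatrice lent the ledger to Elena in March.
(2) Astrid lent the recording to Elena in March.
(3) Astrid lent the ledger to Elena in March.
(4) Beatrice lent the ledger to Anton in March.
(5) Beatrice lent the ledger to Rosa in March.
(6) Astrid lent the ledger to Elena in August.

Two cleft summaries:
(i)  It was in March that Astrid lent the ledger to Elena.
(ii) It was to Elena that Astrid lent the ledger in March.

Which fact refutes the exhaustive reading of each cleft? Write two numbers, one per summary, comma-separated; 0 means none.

Summary (i) focuses "in March" (the setting); background agent = Astrid, thing = the ledger, recipient = Elena. Fact (6) matches that background with setting = in August — refutes (i).
Summary (ii) focuses "Elena" (the recipient); background agent = Astrid, thing = the ledger, setting = in March. No fact matches that background with a different recipient, so 0.

6, 0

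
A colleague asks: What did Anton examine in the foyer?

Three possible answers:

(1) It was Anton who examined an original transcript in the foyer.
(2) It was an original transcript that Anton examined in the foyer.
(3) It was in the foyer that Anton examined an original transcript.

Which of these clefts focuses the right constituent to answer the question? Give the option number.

The question word "what" targets the direct object.
Option (1) clefts "Anton" — the subject (agent), not what was asked.
Option (2) clefts "an original transcript" — that matches what the question asks about.
Option (3) clefts "in the foyer" — the location, not what was asked.
So the congruent reply is (2).

2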